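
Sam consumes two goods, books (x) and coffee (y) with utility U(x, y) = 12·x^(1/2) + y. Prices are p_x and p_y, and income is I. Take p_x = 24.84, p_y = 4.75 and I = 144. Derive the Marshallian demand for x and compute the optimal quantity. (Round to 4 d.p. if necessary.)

x* = 1.3164

MU_x = 6/√x, MU_y = 1. Tangency: 6/√x = p_x/p_y.
Solve: √x = 6·p_y/p_x, so x*(p_x,p_y) = (6·p_y/p_x)², and y* = (I − p_x·x*)/p_y.
Plugging in: x* = (6·4.75/24.84)² = 1.3164.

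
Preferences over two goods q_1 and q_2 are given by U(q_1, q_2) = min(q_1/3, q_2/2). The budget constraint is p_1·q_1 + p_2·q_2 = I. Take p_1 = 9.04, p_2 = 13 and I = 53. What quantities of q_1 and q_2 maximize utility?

Demand: q_1*(p_1,p_2,I) = 3·I/(3·p_1 + 2·p_2), q_2* = 2·I/(3·p_1 + 2·p_2).
Here 3·9.04 + 2·13 = 53.12, giving q_1* = 2.9932 and q_2* = 1.9955.

q_1* = 2.9932, q_2* = 1.9955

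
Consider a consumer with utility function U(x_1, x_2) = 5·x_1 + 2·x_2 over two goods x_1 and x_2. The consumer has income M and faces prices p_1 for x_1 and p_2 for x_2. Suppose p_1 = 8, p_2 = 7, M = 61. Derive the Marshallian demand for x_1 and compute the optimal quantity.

Linear utility — the consumer picks whichever good has higher MU/price: 5/8 = 0.625 vs 2/7 = 0.2857.
x_1 gives more utility per dollar, so spend all income on x_1: x_1* = M/p_1, x_2* = 0.
Numerically: x_1* = 7.625, x_2* = 0.

x_1* = 7.625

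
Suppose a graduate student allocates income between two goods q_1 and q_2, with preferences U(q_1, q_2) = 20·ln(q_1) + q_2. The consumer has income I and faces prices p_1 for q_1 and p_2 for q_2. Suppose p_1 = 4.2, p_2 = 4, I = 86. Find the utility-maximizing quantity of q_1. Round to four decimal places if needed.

q_1* = 19.0476

Set MRS = p_1/p_2: (20/q_1)/1 = p_1/p_2.
So q_1*(p_1,p_2) = 20·p_2/p_1, independent of income; and q_2* = (I − 20·p_2)/p_2.
At the given prices: q_1* = 20·4/4.2 = 19.0476.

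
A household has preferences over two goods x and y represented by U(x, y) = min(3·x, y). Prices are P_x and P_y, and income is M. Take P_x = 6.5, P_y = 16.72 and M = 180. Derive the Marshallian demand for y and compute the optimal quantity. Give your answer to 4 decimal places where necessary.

With perfect complements, no substitution: consume in ratio x:y = 1:3.
Budget: P_x·x + P_y·3·x = M, so (P_x + 3·P_y)·x = M.
Demand: x*(P_x,P_y,M) = M/(P_x + 3·P_y), y* = 3·M/(P_x + 3·P_y).
Here 6.5 + 3·16.72 = 56.66, giving y* = 9.5305.

y* = 9.5305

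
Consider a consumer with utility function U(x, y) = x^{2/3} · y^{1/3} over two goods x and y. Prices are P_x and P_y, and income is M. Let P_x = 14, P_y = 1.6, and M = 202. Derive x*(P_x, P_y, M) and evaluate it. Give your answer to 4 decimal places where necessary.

The MRS is 2·y/x. Set MRS = P_x/P_y.
So 2/3·P_y·y = 1/3·P_x·x; combined with the budget, a share 2/3 of income goes to x.
Demand: x*(P_x,P_y,M) = 2/3·M/P_x and y* = 1/3·M/P_y.
At P_x=14, P_y=1.6, M=202: x* = 2/3·202/14 = 9.619.

x* = 9.619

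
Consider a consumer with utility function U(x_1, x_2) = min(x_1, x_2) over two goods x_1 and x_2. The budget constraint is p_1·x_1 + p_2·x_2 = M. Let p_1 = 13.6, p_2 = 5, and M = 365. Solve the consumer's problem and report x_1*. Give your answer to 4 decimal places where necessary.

Leontief preferences: the optimum is at the kink where x_1/1 = x_2/1, i.e. x_2 = x_1.
Budget: p_1·x_1 + p_2·x_1 = M, so (p_1 + p_2)·x_1 = M.
Demand: x_1*(p_1,p_2,M) = M/(p_1 + p_2), x_2* = M/(p_1 + p_2).
Here 13.6 + 5 = 18.6, giving x_1* = 19.6237.

x_1* = 19.6237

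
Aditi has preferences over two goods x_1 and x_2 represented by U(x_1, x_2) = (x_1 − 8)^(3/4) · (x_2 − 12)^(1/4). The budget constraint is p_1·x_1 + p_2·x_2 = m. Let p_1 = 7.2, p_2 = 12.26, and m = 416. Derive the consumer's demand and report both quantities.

x_1* = 30.0083, x_2* = 16.3083

Let x_1' = x_1−8, x_2' = x_2−12. MRS = 3·x_2'/x_1' = p_1/p_2.
Substituting into the budget: x_1* = 8 + 0.75·(m − 8·p_1 − 12·p_2)/p_1, and x_2* = 12 + 0.25·(…)/p_2.
Discretionary income = 416 − 8·7.2 − 12·12.26 = 211.28; x_1* = 8 + 0.75·211.28/7.2 = 30.0083; x_2* = 12 + 0.25·211.28/12.26 = 16.3083.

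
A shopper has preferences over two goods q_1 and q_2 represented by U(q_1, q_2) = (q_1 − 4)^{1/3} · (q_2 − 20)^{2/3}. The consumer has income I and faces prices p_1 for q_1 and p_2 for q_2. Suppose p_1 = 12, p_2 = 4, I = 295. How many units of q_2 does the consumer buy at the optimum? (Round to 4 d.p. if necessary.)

q_2* = 47.8333

Let q_1' = q_1−4, q_2' = q_2−20. MRS = (1/2)·q_2'/q_1' = p_1/p_2.
Substituting into the budget: q_1* = 4 + 1/3·(I − 4·p_1 − 20·p_2)/p_1, and q_2* = 20 + 2/3·(…)/p_2.
Discretionary income = 295 − 4·12 − 20·4 = 167; q_2* = 20 + 2/3·167/4 = 47.8333.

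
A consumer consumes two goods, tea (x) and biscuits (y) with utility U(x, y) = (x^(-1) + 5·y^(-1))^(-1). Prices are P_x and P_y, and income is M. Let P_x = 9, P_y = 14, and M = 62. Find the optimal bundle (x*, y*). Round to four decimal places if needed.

x* = 1.8182, y* = 3.2597

MRS = MU_x/MU_y = (1/5)·(y/x)^(2). Set equal to P_x/P_y.
Hence y/x = (5·P_x/P_y)^(1/(2)), i.e. raised to the 0.5 power.
Substitute y = (y/x)·x into the budget: x* = M/(P_x + P_y·(y/x)).
Numerically y/x = 1.792843, so x* = 62/(9 + 14·1.792843) = 1.8182 and y* = 1.792843·1.8182 = 3.2597.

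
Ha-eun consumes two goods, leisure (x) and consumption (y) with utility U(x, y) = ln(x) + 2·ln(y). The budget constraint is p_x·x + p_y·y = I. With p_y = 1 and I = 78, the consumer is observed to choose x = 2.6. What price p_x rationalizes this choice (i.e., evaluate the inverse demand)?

The MRS is (1/2)·y/x. Set MRS = p_x/p_y.
So p_y·y = 2·p_x·x; combined with the budget, a share 1/3 of income goes to x.
Demand: x*(p_x,p_y,I) = 1/3·I/p_x and y* = 2/3·I/p_y.
Set x* = 2.6 in the demand function and solve for p_x: p_x = 10.

p_x = 10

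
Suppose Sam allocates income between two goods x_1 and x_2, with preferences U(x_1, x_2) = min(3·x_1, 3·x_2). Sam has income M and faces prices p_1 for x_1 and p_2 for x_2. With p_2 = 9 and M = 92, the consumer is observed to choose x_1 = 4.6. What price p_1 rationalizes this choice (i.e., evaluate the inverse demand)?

Leontief preferences: the optimum is at the kink where x_1/3 = x_2/3, i.e. x_2 = x_1.
Budget: p_1·x_1 + p_2·x_1 = M, so (3·p_1 + 3·p_2)·x_1 = 3·M.
Demand: x_1*(p_1,p_2,M) = 3·M/(3·p_1 + 3·p_2), x_2* = 3·M/(3·p_1 + 3·p_2).
Set x_1* = 4.6 in the demand function and solve for p_1: p_1 = 11.

p_1 = 11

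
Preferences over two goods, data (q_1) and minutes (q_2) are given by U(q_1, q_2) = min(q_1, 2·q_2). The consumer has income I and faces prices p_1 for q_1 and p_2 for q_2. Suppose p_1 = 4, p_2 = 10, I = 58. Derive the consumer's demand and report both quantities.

q_1* = 6.4444, q_2* = 3.2222

Leontief preferences: the optimum is at the kink where q_1/2 = q_2/1, i.e. q_2 = (1/2)·q_1.
Budget: p_1·q_1 + p_2·(1/2)·q_1 = I, so (2·p_1 + p_2)·q_1 = 2·I.
Demand: q_1*(p_1,p_2,I) = 2·I/(2·p_1 + p_2), q_2* = I/(2·p_1 + p_2).
Here 2·4 + 10 = 18, giving q_1* = 6.4444 and q_2* = 3.2222.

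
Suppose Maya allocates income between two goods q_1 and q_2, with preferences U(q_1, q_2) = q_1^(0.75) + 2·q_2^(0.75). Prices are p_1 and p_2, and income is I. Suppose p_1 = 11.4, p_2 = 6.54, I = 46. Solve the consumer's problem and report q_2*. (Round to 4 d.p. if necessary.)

MRS = MU_q_1/MU_q_2 = (1/2)·(q_2/q_1)^(0.25). Set equal to p_1/p_2.
Solve for the ratio: q_2/q_1 = [2·p_1/p_2]^(4).
Substitute q_2 = (q_2/q_1)·q_1 into the budget: q_1* = I/(p_1 + p_2·(q_2/q_1)).
Numerically q_2/q_1 = 147.716291, so q_1* = 46/(11.4 + 6.54·147.716291) = 0.0471 and q_2* = 147.716291·0.0471 = 6.9516.

q_2* = 6.9516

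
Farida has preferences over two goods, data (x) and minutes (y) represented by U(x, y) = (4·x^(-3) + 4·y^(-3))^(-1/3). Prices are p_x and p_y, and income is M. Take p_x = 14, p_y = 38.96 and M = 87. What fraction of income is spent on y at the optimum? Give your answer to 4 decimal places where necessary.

share on y = 0.683

MRS = MU_x/MU_y = (y/x)^(4). Set equal to p_x/p_y.
Hence y/x = (p_x/p_y)^(1/(4)), i.e. raised to the 0.25 power.
Substitute y = (y/x)·x into the budget: x* = M/(p_x + p_y·(y/x)).
Numerically y/x = 0.774243, so x* = 87/(14 + 38.96·0.774243) = 1.9699 and y* = 0.774243·1.9699 = 1.5252.
Expenditure on y: 38.96·1.5252 = 59.4213; share = 0.683.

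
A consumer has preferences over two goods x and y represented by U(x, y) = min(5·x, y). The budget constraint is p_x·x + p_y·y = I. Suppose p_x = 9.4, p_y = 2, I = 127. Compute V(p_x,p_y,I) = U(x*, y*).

V = 32.732

Here 9.4 + 5·2 = 19.4, giving x* = 6.5464 and y* = 32.732.
Utility at the optimum: U(6.5464, 32.732) = 32.732.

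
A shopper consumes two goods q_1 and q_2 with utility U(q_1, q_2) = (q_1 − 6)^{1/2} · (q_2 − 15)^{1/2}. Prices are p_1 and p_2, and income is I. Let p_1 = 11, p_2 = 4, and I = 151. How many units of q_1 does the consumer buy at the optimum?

q_1* = 7.1364

MRS = (q_2−15)/(q_1−6). Tangency with p_1/p_2 gives q_2−15 = (p_1/p_2)·(q_1−6).
After buying the subsistence bundle (6, 15), a share 0.5 of the remaining income goes to q_1: q_1* = 6 + 0.5·(I − 6p_1 − 15p_2)/p_1.
Discretionary income = 151 − 6·11 − 15·4 = 25; q_1* = 6 + 0.5·25/11 = 7.1364.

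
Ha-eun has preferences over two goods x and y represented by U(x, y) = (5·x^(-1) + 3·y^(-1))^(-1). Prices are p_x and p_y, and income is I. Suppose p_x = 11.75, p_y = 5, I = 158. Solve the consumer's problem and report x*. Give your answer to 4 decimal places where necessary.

MU_x ∝ 5·x^(-2), MU_y ∝ 3·y^(-2), so MRS = (5/3)·(y/x)^(2) = p_x/p_y.
Hence y/x = ((3/5)·p_x/p_y)^(1/(2)), i.e. raised to the 0.5 power.
With the ratio pinned down, the budget gives x* = I/(p_x + p_y·(y/x)) and y* = (y/x)·x*.
Numerically y/x = 1.187434, so x* = 158/(11.75 + 5·1.187434) = 8.933.

x* = 8.933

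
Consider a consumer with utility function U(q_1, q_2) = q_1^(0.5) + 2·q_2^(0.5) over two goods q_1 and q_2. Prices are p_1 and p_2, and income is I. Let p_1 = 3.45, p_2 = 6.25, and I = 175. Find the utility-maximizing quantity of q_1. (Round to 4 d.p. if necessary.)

MU_q_1 ∝ q_1^(-0.5), MU_q_2 ∝ 2·q_2^(-0.5), so MRS = (1/2)·(q_2/q_1)^(0.5) = p_1/p_2.
Hence q_2/q_1 = (2·p_1/p_2)^(1/(0.5)), i.e. raised to the 2 power.
Substitute q_2 = (q_2/q_1)·q_1 into the budget: q_1* = I/(p_1 + p_2·(q_2/q_1)).
Numerically q_2/q_1 = 1.218816, so q_1* = 175/(3.45 + 6.25·1.218816) = 15.8119.

q_1* = 15.8119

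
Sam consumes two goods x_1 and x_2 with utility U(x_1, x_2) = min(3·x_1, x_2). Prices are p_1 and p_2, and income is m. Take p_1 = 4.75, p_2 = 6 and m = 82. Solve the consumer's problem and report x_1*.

With perfect complements, no substitution: consume in ratio x_1:x_2 = 1:3.
Budget: p_1·x_1 + p_2·3·x_1 = m, so (p_1 + 3·p_2)·x_1 = m.
Demand: x_1*(p_1,p_2,m) = m/(p_1 + 3·p_2), x_2* = 3·m/(p_1 + 3·p_2).
Here 4.75 + 3·6 = 22.75, giving x_1* = 3.6044.

x_1* = 3.6044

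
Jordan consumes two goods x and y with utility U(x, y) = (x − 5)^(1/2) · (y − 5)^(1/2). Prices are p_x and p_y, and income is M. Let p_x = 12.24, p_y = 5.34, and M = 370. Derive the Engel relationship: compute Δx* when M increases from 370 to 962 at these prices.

This is Cobb-Douglas in (x−5, y−5): tangency gives 0.5·p_y·(y−5) = 0.5·p_x·(x−5).
After buying the subsistence bundle (5, 5), a share 0.5 of the remaining income goes to x: x* = 5 + 0.5·(M − 5p_x − 5p_y)/p_x.
Discretionary income = 370 − 5·12.24 − 5·5.34 = 282.1; x* = 5 + 0.5·282.1/12.24 = 16.5237.
At M' = 962: x* = 40.7067. Change: 40.7067 − 16.5237 = 24.183.

Δx* = 24.183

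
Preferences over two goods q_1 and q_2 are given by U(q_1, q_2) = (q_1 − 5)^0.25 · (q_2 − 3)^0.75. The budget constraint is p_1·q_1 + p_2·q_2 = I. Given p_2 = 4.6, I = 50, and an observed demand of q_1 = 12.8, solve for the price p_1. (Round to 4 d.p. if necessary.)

This is Cobb-Douglas in (q_1−5, q_2−3): tangency gives 0.25·p_2·(q_2−3) = 0.75·p_1·(q_1−5).
After buying the subsistence bundle (5, 3), a share 0.25 of the remaining income goes to q_1: q_1* = 5 + 0.25·(I − 5p_1 − 3p_2)/p_1.
Set q_1* = 12.8 in the demand function and solve for p_1: p_1 = 1.

p_1 = 1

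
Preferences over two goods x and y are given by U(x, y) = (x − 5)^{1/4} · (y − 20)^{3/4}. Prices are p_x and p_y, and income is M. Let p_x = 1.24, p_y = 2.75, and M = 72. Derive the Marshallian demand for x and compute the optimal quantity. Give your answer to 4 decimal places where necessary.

x* = 7.1774

After buying the subsistence bundle (5, 20), a share 0.25 of the remaining income goes to x: x* = 5 + 0.25·(M − 5p_x − 20p_y)/p_x.
Discretionary income = 72 − 5·1.24 − 20·2.75 = 10.8; x* = 5 + 0.25·10.8/1.24 = 7.1774.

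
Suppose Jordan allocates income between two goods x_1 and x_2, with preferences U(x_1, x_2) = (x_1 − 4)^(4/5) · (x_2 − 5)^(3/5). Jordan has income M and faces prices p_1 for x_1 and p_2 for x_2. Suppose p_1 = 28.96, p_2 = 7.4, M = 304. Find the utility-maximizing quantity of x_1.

x_1* = 6.9826

MRS = (4/3)·(x_2−5)/(x_1−4). Tangency with p_1/p_2 gives x_2−5 = (3/4)·(p_1/p_2)·(x_1−4).
Substituting into the budget: x_1* = 4 + 4/7·(M − 4·p_1 − 5·p_2)/p_1, and x_2* = 5 + 3/7·(…)/p_2.
Discretionary income = 304 − 4·28.96 − 5·7.4 = 151.16; x_1* = 4 + 4/7·151.16/28.96 = 6.9826.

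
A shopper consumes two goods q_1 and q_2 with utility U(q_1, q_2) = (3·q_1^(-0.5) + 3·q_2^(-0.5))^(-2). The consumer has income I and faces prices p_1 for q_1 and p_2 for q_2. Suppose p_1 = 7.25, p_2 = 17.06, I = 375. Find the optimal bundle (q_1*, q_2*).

q_1* = 22.1984, q_2* = 12.5476

MRS = MU_q_1/MU_q_2 = (q_2/q_1)^(1.5). Set equal to p_1/p_2.
Solve for the ratio: q_2/q_1 = [p_1/p_2]^(2/3).
Substitute q_2 = (q_2/q_1)·q_1 into the budget: q_1* = I/(p_1 + p_2·(q_2/q_1)).
Numerically q_2/q_1 = 0.565248, so q_1* = 375/(7.25 + 17.06·0.565248) = 22.1984 and q_2* = 0.565248·22.1984 = 12.5476.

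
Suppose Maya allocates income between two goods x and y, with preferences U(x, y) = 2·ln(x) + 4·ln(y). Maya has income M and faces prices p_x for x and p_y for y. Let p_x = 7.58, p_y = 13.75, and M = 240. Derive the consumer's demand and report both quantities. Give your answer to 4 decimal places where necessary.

x* = 10.5541, y* = 11.6364

Demand: x*(p_x,p_y,M) = 1/3·M/p_x and y* = 2/3·M/p_y.
At p_x=7.58, p_y=13.75, M=240: x* = 1/3·240/7.58 = 10.5541, y* = 11.6364.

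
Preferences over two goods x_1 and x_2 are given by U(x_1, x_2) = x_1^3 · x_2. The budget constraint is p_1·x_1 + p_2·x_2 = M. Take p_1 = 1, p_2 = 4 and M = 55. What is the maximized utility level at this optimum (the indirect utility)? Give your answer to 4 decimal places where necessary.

Tangency: MRS = 3·x_2/x_1 = p_1/p_2.
So 3·p_2·x_2 = p_1·x_1; combined with the budget, a share 0.75 of income goes to x_1.
Demand: x_1*(p_1,p_2,M) = 0.75·M/p_1 and x_2* = 0.25·M/p_2.
At p_1=1, p_2=4, M=55: x_1* = 0.75·55/1 = 41.25, x_2* = 3.4375.
Utility at the optimum: U(41.25, 3.4375) = 241276.2451.

V = 241276.2451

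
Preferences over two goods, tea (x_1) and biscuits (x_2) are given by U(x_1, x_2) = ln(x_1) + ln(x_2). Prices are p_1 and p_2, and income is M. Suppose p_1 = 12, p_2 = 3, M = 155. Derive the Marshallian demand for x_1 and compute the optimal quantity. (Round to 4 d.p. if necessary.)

At p_1=12, p_2=3, M=155: x_1* = 0.5·155/12 = 6.4583.

x_1* = 6.4583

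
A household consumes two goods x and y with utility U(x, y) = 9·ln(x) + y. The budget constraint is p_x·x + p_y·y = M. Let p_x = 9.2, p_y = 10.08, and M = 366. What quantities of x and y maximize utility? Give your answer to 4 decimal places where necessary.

x* = 9.8609, y* = 27.3095

Set MRS = p_x/p_y: (9/x)/1 = p_x/p_y.
So x*(p_x,p_y) = 9·p_y/p_x, independent of income; and y* = (M − 9·p_y)/p_y.
At the given prices: x* = 9·10.08/9.2 = 9.8609, and y* = 27.3095.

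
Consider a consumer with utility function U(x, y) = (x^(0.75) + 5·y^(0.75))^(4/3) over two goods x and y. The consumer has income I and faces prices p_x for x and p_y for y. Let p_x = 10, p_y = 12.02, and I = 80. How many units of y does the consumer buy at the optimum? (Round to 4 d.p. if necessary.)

MU_x ∝ x^(-0.25), MU_y ∝ 5·y^(-0.25), so MRS = (1/5)·(y/x)^(0.25) = p_x/p_y.
Hence y/x = (5·p_x/p_y)^(1/(0.25)), i.e. raised to the 4 power.
Substitute y = (y/x)·x into the budget: x* = I/(p_x + p_y·(y/x)).
Numerically y/x = 299.407136, so x* = 80/(10 + 12.02·299.407136) = 0.0222 and y* = 299.407136·0.0222 = 6.6371.

y* = 6.6371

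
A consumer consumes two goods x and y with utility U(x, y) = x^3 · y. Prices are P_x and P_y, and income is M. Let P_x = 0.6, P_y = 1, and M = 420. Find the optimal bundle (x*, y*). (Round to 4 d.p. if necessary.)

x* = 525, y* = 105

Demand: x*(P_x,P_y,M) = 0.75·M/P_x and y* = 0.25·M/P_y.
At P_x=0.6, P_y=1, M=420: x* = 0.75·420/0.6 = 525, y* = 105.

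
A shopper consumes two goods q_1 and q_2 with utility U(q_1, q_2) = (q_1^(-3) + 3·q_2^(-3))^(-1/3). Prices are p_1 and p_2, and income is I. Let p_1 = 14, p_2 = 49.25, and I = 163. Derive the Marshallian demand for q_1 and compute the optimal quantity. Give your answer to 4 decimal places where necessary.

q_1* = 2.6578

From the CES first-order condition, (1/3)·(q_2/q_1)^(4) = p_1/p_2.
Hence q_2/q_1 = (3·p_1/p_2)^(1/(4)), i.e. raised to the 0.25 power.
Substitute q_2 = (q_2/q_1)·q_1 into the budget: q_1* = I/(p_1 + p_2·(q_2/q_1)).
Numerically q_2/q_1 = 0.960972, so q_1* = 163/(14 + 49.25·0.960972) = 2.6578.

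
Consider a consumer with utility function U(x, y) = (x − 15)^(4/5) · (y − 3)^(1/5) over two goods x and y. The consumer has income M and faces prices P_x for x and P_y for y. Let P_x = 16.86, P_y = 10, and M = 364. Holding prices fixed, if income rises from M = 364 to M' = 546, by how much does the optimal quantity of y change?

Substituting into the budget: x* = 15 + 0.8·(M − 15·P_x − 3·P_y)/P_x, and y* = 3 + 0.2·(…)/P_y.
Discretionary income = 364 − 15·16.86 − 3·10 = 81.1; y* = 3 + 0.2·81.1/10 = 4.622.
At M' = 546: y* = 8.262. Change: 8.262 − 4.622 = 3.64.

Δy* = 3.64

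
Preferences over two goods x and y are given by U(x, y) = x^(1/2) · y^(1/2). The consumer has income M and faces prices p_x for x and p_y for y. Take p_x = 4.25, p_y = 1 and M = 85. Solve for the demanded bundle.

MU_x/MU_y = (0.5·y)/(0.5·x); tangency sets this equal to p_x/p_y.
Rearranging, p_y·y = p_x·x. Substituting into the budget gives p_x·x·(1 + 1) = M.
Demand: x*(p_x,p_y,M) = 0.5·M/p_x and y* = 0.5·M/p_y.
At p_x=4.25, p_y=1, M=85: x* = 0.5·85/4.25 = 10, y* = 42.5.

x* = 10, y* = 42.5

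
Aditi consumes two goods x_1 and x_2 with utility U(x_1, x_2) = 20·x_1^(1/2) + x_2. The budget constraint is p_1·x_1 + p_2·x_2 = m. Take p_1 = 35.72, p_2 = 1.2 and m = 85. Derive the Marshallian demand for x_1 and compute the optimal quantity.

x_1* = 0.1129

MU_x_1 = 10/√x_1, MU_x_2 = 1. Tangency: 10/√x_1 = p_1/p_2.
Thus x_1* = (10·p_2/p_1)² — independent of m — with the rest of income spent on x_2.
Plugging in: x_1* = (10·1.2/35.72)² = 0.1129.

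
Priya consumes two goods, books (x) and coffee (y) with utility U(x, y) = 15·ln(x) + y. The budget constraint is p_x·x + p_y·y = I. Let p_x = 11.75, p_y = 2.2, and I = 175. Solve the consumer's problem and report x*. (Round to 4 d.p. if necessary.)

MU_x = 15/x, MU_y = 1. Tangency: 15/x = p_x/p_y.
So x*(p_x,p_y) = 15·p_y/p_x, independent of income; and y* = (I − 15·p_y)/p_y.
At the given prices: x* = 15·2.2/11.75 = 2.8085.

x* = 2.8085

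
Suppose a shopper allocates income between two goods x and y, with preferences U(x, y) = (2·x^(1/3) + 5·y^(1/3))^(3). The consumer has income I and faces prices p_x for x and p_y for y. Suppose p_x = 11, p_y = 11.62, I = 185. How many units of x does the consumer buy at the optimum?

From the CES first-order condition, (2/5)·(y/x)^(2/3) = p_x/p_y.
Solve for the ratio: y/x = [(5/2)·p_x/p_y]^(1.5).
With the ratio pinned down, the budget gives x* = I/(p_x + p_y·(y/x)) and y* = (y/x)·x*.
Numerically y/x = 3.640742, so x* = 185/(11 + 11.62·3.640742) = 3.4706.

x* = 3.4706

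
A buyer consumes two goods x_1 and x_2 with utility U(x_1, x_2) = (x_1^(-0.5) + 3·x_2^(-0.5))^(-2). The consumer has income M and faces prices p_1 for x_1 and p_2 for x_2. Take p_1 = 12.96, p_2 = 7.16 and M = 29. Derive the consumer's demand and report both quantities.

MRS = MU_x_1/MU_x_2 = (1/3)·(x_2/x_1)^(1.5). Set equal to p_1/p_2.
Solve for the ratio: x_2/x_1 = [3·p_1/p_2]^(2/3).
With the ratio pinned down, the budget gives x_1* = M/(p_1 + p_2·(x_2/x_1)) and x_2* = (x_2/x_1)·x_1*.
Numerically x_2/x_1 = 3.08941, so x_1* = 29/(12.96 + 7.16·3.08941) = 0.8267 and x_2* = 3.08941·0.8267 = 2.5539.

x_1* = 0.8267, x_2* = 2.5539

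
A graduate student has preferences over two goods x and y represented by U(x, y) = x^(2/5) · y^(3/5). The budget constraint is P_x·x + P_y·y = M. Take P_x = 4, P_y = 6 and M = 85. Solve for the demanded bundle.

At P_x=4, P_y=6, M=85: x* = 0.4·85/4 = 8.5, y* = 8.5.

x* = 8.5, y* = 8.5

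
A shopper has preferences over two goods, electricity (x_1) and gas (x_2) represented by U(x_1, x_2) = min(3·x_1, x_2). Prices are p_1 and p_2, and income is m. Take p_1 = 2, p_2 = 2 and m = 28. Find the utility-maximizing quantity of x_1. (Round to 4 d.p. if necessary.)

x_1* = 3.5

Here 2 + 3·2 = 8, giving x_1* = 3.5.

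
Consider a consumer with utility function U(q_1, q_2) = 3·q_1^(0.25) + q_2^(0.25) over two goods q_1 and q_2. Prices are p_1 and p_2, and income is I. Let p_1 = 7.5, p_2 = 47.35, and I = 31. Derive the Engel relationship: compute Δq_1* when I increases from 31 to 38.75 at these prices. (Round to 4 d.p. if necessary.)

Δq_1* = 0.9185

From the CES first-order condition, 3·(q_2/q_1)^(0.75) = p_1/p_2.
Hence q_2/q_1 = ((1/3)·p_1/p_2)^(1/(0.75)), i.e. raised to the 4/3 power.
With the ratio pinned down, the budget gives q_1* = I/(p_1 + p_2·(q_2/q_1)) and q_2* = (q_2/q_1)·q_1*.
Numerically q_2/q_1 = 0.019807, so q_1* = 31/(7.5 + 47.35·0.019807) = 3.6739.
At I' = 38.75: q_1* = 4.5924. Change: 4.5924 − 3.6739 = 0.9185.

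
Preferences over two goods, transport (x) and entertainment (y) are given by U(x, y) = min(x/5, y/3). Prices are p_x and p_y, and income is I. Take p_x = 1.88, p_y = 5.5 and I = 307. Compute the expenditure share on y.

share on y = 0.6371

With perfect complements, no substitution: consume in ratio x:y = 5:3.
Budget: p_x·x + p_y·(3/5)·x = I, so (5·p_x + 3·p_y)·x = 5·I.
Demand: x*(p_x,p_y,I) = 5·I/(5·p_x + 3·p_y), y* = 3·I/(5·p_x + 3·p_y).
Here 5·1.88 + 3·5.5 = 25.9, giving x* = 59.2664 and y* = 35.5598.
Expenditure on y: 5.5·35.5598 = 195.5792; share = 0.6371.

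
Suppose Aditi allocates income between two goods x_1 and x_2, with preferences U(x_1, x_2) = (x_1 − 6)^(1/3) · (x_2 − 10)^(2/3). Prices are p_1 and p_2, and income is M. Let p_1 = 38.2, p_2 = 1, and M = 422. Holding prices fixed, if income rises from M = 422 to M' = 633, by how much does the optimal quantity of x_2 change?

After buying the subsistence bundle (6, 10), a share 1/3 of the remaining income goes to x_1: x_1* = 6 + 1/3·(M − 6p_1 − 10p_2)/p_1.
Discretionary income = 422 − 6·38.2 − 10·1 = 182.8; x_2* = 10 + 2/3·182.8/1 = 131.8667.
At M' = 633: x_2* = 272.5333. Change: 272.5333 − 131.8667 = 140.6667.

Δx_2* = 140.6667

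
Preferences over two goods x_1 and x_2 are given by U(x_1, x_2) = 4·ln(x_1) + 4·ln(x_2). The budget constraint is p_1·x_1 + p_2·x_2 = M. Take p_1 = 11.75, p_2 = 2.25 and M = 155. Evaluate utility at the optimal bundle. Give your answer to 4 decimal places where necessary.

Tangency: MRS = x_2/x_1 = p_1/p_2.
Rearranging, p_2·x_2 = p_1·x_1. Substituting into the budget gives p_1·x_1·(1 + 1) = M.
Demand: x_1*(p_1,p_2,M) = 0.5·M/p_1 and x_2* = 0.5·M/p_2.
At p_1=11.75, p_2=2.25, M=155: x_1* = 0.5·155/11.75 = 6.5957, x_2* = 34.4444.
Utility at the optimum: U(6.5957, 34.4444) = 21.7031.

V = 21.7031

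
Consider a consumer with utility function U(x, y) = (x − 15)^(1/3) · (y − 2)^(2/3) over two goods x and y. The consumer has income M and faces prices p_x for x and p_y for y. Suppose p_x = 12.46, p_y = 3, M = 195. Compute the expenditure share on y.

MRS = (1/2)·(y−2)/(x−15). Tangency with p_x/p_y gives y−2 = 2·(p_x/p_y)·(x−15).
After buying the subsistence bundle (15, 2), a share 1/3 of the remaining income goes to x: x* = 15 + 1/3·(M − 15p_x − 2p_y)/p_x.
Discretionary income = 195 − 15·12.46 − 2·3 = 2.1; x* = 15 + 1/3·2.1/12.46 = 15.0562; y* = 2 + 2/3·2.1/3 = 2.4667.
Expenditure on y: 3·2.4667 = 7.4; share = 0.0379.

share on y = 0.0379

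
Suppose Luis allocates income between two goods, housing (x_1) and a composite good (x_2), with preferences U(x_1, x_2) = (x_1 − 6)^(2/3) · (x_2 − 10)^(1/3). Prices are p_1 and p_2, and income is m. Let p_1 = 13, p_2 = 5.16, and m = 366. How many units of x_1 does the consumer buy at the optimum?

MRS = 2·(x_2−10)/(x_1−6). Tangency with p_1/p_2 gives x_2−10 = (1/2)·(p_1/p_2)·(x_1−6).
Substituting into the budget: x_1* = 6 + 2/3·(m − 6·p_1 − 10·p_2)/p_1, and x_2* = 10 + 1/3·(…)/p_2.
Discretionary income = 366 − 6·13 − 10·5.16 = 236.4; x_1* = 6 + 2/3·236.4/13 = 18.1231.

x_1* = 18.1231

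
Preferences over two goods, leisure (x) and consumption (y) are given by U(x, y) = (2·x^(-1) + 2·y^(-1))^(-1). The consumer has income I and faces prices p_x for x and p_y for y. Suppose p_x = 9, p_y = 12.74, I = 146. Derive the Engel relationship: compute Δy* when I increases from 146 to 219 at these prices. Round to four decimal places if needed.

MRS = MU_x/MU_y = (y/x)^(2). Set equal to p_x/p_y.
Hence y/x = (p_x/p_y)^(1/(2)), i.e. raised to the 0.5 power.
Substitute y = (y/x)·x into the budget: x* = I/(p_x + p_y·(y/x)).
Numerically y/x = 0.840498, so x* = 146/(9 + 12.74·0.840498) = 7.4082 and y* = 0.840498·7.4082 = 6.2266.
At I' = 219: y* = 9.3398. Change: 9.3398 − 6.2266 = 3.1133.

Δy* = 3.1133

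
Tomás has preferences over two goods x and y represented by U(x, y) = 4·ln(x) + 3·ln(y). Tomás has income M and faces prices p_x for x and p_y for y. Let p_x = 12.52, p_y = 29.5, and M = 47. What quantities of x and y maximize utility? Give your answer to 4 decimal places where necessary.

x* = 2.1451, y* = 0.6828

Demand: x*(p_x,p_y,M) = 4/7·M/p_x and y* = 3/7·M/p_y.
At p_x=12.52, p_y=29.5, M=47: x* = 4/7·47/12.52 = 2.1451, y* = 0.6828.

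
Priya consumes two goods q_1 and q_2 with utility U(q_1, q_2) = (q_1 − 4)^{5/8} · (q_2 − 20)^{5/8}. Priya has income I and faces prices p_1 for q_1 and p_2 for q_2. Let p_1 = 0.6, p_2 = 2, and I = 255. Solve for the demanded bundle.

q_1* = 181.1667, q_2* = 73.15

MRS = (q_2−20)/(q_1−4). Tangency with p_1/p_2 gives q_2−20 = (p_1/p_2)·(q_1−4).
After buying the subsistence bundle (4, 20), a share 0.5 of the remaining income goes to q_1: q_1* = 4 + 0.5·(I − 4p_1 − 20p_2)/p_1.
Discretionary income = 255 − 4·0.6 − 20·2 = 212.6; q_1* = 4 + 0.5·212.6/0.6 = 181.1667; q_2* = 20 + 0.5·212.6/2 = 73.15.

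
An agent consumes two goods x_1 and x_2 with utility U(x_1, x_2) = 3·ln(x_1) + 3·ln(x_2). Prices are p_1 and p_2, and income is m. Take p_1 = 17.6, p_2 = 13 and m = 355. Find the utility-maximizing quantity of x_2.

x_2* = 13.6538

At p_1=17.6, p_2=13, m=355: x_2* = 0.5·355/13 = 13.6538.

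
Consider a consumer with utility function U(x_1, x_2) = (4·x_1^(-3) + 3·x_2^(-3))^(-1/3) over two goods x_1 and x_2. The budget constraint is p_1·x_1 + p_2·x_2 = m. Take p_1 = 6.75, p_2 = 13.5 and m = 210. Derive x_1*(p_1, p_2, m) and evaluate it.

MRS = MU_x_1/MU_x_2 = (4/3)·(x_2/x_1)^(4). Set equal to p_1/p_2.
Solve for the ratio: x_2/x_1 = [(3/4)·p_1/p_2]^(0.25).
With the ratio pinned down, the budget gives x_1* = m/(p_1 + p_2·(x_2/x_1)) and x_2* = (x_2/x_1)·x_1*.
Numerically x_2/x_1 = 0.782542, so x_1* = 210/(6.75 + 13.5·0.782542) = 12.1287.

x_1* = 12.1287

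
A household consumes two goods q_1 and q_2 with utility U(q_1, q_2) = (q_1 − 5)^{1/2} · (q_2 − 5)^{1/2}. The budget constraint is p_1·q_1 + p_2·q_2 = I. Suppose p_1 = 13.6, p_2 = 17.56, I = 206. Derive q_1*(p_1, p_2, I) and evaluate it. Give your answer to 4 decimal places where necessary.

Let q_1' = q_1−5, q_2' = q_2−5. MRS = q_2'/q_1' = p_1/p_2.
After buying the subsistence bundle (5, 5), a share 0.5 of the remaining income goes to q_1: q_1* = 5 + 0.5·(I − 5p_1 − 5p_2)/p_1.
Discretionary income = 206 − 5·13.6 − 5·17.56 = 50.2; q_1* = 5 + 0.5·50.2/13.6 = 6.8456.

q_1* = 6.8456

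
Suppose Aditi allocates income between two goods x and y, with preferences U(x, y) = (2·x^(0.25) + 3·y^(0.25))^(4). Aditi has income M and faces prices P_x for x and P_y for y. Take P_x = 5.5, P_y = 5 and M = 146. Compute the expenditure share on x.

From the CES first-order condition, (2/3)·(y/x)^(0.75) = P_x/P_y.
Solve for the ratio: y/x = [(3/2)·P_x/P_y]^(4/3).
With the ratio pinned down, the budget gives x* = M/(P_x + P_y·(y/x)) and y* = (y/x)·x*.
Numerically y/x = 1.949748, so x* = 146/(5.5 + 5·1.949748) = 9.5746 and y* = 1.949748·9.5746 = 18.668.
Expenditure on x: 5.5·9.5746 = 52.6601; share = 0.3607.

share on x = 0.3607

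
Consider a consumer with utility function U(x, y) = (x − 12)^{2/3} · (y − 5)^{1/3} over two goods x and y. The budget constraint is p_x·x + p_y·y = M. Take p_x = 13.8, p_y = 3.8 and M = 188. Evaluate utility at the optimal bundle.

MRS = 2·(y−5)/(x−12). Tangency with p_x/p_y gives y−5 = (1/2)·(p_x/p_y)·(x−12).
Substituting into the budget: x* = 12 + 2/3·(M − 12·p_x − 5·p_y)/p_x, and y* = 5 + 1/3·(…)/p_y.
Discretionary income = 188 − 12·13.8 − 5·3.8 = 3.4; x* = 12 + 2/3·3.4/13.8 = 12.1643; y* = 5 + 1/3·3.4/3.8 = 5.2982.
Utility at the optimum: U(12.1643, 5.2982) = 0.2004.

V = 0.2004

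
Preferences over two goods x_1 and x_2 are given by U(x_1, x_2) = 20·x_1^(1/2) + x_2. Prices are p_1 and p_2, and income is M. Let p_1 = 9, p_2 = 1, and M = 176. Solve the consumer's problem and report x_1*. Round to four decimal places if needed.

x_1* = 1.2346

Utility is quasi-linear in x_2; the FOC for x_1 is 10/√x_1 = p_1/p_2.
Solve: √x_1 = 10·p_2/p_1, so x_1*(p_1,p_2) = (10·p_2/p_1)², and x_2* = (M − p_1·x_1*)/p_2.
Plugging in: x_1* = (10·1/9)² = 1.2346.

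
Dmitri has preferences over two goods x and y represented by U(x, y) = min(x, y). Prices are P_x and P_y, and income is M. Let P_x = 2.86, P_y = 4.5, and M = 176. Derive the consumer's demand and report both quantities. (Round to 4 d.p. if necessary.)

Leontief preferences: the optimum is at the kink where x/1 = y/1, i.e. y = x.
Budget: P_x·x + P_y·x = M, so (P_x + P_y)·x = M.
Demand: x*(P_x,P_y,M) = M/(P_x + P_y), y* = M/(P_x + P_y).
Here 2.86 + 4.5 = 7.36, giving x* = 23.913 and y* = 23.913.

x* = 23.913, y* = 23.913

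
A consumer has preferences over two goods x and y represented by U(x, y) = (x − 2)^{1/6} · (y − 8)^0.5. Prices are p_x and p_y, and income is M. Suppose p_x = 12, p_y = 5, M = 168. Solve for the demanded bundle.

x* = 4.1667, y* = 23.6

Substituting into the budget: x* = 2 + 0.25·(M − 2·p_x − 8·p_y)/p_x, and y* = 8 + 0.75·(…)/p_y.
Discretionary income = 168 − 2·12 − 8·5 = 104; x* = 2 + 0.25·104/12 = 4.1667; y* = 8 + 0.75·104/5 = 23.6.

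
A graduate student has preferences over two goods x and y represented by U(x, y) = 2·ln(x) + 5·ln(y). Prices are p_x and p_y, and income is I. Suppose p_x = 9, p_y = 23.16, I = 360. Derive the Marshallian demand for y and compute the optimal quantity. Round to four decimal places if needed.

y* = 11.1029

The MRS is (2/5)·y/x. Set MRS = p_x/p_y.
Rearranging, p_y·y = (5/2)·p_x·x. Substituting into the budget gives p_x·x·(1 + (5/2)) = I.
Demand: x*(p_x,p_y,I) = 2/7·I/p_x and y* = 5/7·I/p_y.
At p_x=9, p_y=23.16, I=360: y* = 5/7·360/23.16 = 11.1029.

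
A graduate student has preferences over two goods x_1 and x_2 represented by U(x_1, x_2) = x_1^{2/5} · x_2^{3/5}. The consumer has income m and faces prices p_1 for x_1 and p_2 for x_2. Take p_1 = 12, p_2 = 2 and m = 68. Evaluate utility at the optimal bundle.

At p_1=12, p_2=2, m=68: x_1* = 0.4·68/12 = 2.2667, x_2* = 20.4.
Utility at the optimum: U(2.2667, 20.4) = 8.471.

V = 8.471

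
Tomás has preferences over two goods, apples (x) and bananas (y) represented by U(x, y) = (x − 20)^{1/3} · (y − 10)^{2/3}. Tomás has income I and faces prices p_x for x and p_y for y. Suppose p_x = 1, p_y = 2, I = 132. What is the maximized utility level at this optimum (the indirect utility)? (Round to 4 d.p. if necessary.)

V = 30.6667

MRS = (1/2)·(y−10)/(x−20). Tangency with p_x/p_y gives y−10 = 2·(p_x/p_y)·(x−20).
Substituting into the budget: x* = 20 + 1/3·(I − 20·p_x − 10·p_y)/p_x, and y* = 10 + 2/3·(…)/p_y.
Discretionary income = 132 − 20·1 − 10·2 = 92; x* = 20 + 1/3·92/1 = 50.6667; y* = 10 + 2/3·92/2 = 40.6667.
Utility at the optimum: U(50.6667, 40.6667) = 30.6667.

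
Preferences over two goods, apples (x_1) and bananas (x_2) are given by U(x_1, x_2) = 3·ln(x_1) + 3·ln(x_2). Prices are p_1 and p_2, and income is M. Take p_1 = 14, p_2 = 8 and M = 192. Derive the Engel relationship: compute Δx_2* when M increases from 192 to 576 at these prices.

Demand: x_1*(p_1,p_2,M) = 0.5·M/p_1 and x_2* = 0.5·M/p_2.
At p_1=14, p_2=8, M=192: x_2* = 0.5·192/8 = 12.
At M' = 576: x_2* = 36. Change: 36 − 12 = 24.

Δx_2* = 24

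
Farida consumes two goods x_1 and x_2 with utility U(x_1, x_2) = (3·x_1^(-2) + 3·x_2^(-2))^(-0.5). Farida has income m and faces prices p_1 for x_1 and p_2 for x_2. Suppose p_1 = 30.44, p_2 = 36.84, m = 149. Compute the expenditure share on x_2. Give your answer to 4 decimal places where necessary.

share on x_2 = 0.5318

Numerically x_2/x_1 = 0.938372, so x_1* = 149/(30.44 + 36.84·0.938372) = 2.292 and x_2* = 0.938372·2.292 = 2.1507.
Expenditure on x_2: 36.84·2.1507 = 79.2325; share = 0.5318.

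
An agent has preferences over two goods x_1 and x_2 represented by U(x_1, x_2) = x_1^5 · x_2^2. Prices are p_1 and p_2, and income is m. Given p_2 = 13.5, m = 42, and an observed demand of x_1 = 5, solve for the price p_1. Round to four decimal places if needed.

Tangency: MRS = (5/2)·x_2/x_1 = p_1/p_2.
So 5·p_2·x_2 = 2·p_1·x_1; combined with the budget, a share 5/7 of income goes to x_1.
Demand: x_1*(p_1,p_2,m) = 5/7·m/p_1 and x_2* = 2/7·m/p_2.
Set x_1* = 5 in the demand function and solve for p_1: p_1 = 6.

p_1 = 6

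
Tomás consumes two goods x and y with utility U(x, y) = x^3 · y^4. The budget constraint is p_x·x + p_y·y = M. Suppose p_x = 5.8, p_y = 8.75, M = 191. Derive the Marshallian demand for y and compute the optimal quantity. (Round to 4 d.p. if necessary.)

The MRS is (3/4)·y/x. Set MRS = p_x/p_y.
So 3·p_y·y = 4·p_x·x; combined with the budget, a share 3/7 of income goes to x.
Demand: x*(p_x,p_y,M) = 3/7·M/p_x and y* = 4/7·M/p_y.
At p_x=5.8, p_y=8.75, M=191: y* = 4/7·191/8.75 = 12.4735.

y* = 12.4735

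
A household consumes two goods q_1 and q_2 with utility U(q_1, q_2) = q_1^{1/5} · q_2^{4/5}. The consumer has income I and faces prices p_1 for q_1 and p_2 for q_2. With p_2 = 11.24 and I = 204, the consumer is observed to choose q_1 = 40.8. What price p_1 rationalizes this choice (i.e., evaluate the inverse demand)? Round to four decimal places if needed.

The MRS is (1/4)·q_2/q_1. Set MRS = p_1/p_2.
So 0.2·p_2·q_2 = 0.8·p_1·q_1; combined with the budget, a share 0.2 of income goes to q_1.
Demand: q_1*(p_1,p_2,I) = 0.2·I/p_1 and q_2* = 0.8·I/p_2.
Set q_1* = 40.8 in the demand function and solve for p_1: p_1 = 1.

p_1 = 1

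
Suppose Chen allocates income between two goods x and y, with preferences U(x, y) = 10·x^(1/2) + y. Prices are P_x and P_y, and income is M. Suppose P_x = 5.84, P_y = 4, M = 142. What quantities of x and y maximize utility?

Set MRS = P_x/P_y: 5·x^(−1/2) = P_x/P_y.
Solve: √x = 5·P_y/P_x, so x*(P_x,P_y) = (5·P_y/P_x)², and y* = (M − P_x·x*)/P_y.
Plugging in: x* = (5·4/5.84)² = 11.7283, y* = 18.3767.

x* = 11.7283, y* = 18.3767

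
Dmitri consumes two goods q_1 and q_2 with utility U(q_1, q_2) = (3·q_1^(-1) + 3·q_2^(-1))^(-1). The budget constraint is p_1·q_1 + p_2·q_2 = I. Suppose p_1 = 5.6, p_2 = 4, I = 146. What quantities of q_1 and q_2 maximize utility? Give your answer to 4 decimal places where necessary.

q_1* = 14.1297, q_2* = 16.7185

MU_q_1 ∝ 3·q_1^(-2), MU_q_2 ∝ 3·q_2^(-2), so MRS = (q_2/q_1)^(2) = p_1/p_2.
Solve for the ratio: q_2/q_1 = [p_1/p_2]^(0.5).
Substitute q_2 = (q_2/q_1)·q_1 into the budget: q_1* = I/(p_1 + p_2·(q_2/q_1)).
Numerically q_2/q_1 = 1.183216, so q_1* = 146/(5.6 + 4·1.183216) = 14.1297 and q_2* = 1.183216·14.1297 = 16.7185.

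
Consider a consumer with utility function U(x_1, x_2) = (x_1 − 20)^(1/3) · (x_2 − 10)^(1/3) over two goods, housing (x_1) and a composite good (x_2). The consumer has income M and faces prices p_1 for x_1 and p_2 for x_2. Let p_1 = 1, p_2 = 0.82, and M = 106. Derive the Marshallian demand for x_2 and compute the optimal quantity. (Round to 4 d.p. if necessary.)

Let x_1' = x_1−20, x_2' = x_2−10. MRS = x_2'/x_1' = p_1/p_2.
After buying the subsistence bundle (20, 10), a share 0.5 of the remaining income goes to x_1: x_1* = 20 + 0.5·(M − 20p_1 − 10p_2)/p_1.
Discretionary income = 106 − 20·1 − 10·0.82 = 77.8; x_2* = 10 + 0.5·77.8/0.82 = 57.439.

x_2* = 57.439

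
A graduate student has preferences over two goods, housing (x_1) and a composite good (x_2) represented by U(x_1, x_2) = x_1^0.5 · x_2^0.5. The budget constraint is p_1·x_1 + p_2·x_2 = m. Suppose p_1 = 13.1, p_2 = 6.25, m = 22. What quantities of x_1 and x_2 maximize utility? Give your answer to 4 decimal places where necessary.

The MRS is x_2/x_1. Set MRS = p_1/p_2.
So 0.5·p_2·x_2 = 0.5·p_1·x_1; combined with the budget, a share 0.5 of income goes to x_1.
Demand: x_1*(p_1,p_2,m) = 0.5·m/p_1 and x_2* = 0.5·m/p_2.
At p_1=13.1, p_2=6.25, m=22: x_1* = 0.5·22/13.1 = 0.8397, x_2* = 1.76.

x_1* = 0.8397, x_2* = 1.76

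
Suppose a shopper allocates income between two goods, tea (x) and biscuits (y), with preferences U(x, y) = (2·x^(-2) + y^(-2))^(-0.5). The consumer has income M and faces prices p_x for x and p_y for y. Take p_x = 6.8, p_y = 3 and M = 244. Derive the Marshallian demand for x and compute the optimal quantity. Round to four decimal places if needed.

Numerically y/x = 1.042604, so x* = 244/(6.8 + 3·1.042604) = 24.5774.

x* = 24.5774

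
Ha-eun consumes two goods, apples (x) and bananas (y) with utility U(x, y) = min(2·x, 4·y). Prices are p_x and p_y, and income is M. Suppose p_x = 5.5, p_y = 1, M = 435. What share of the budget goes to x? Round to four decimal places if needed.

Leontief preferences: the optimum is at the kink where x/4 = y/2, i.e. y = (1/2)·x.
Budget: p_x·x + p_y·(1/2)·x = M, so (4·p_x + 2·p_y)·x = 4·M.
Demand: x*(p_x,p_y,M) = 4·M/(4·p_x + 2·p_y), y* = 2·M/(4·p_x + 2·p_y).
Here 4·5.5 + 2·1 = 24, giving x* = 72.5 and y* = 36.25.
Expenditure on x: 5.5·72.5 = 398.75; share = 0.9167.

share on x = 0.9167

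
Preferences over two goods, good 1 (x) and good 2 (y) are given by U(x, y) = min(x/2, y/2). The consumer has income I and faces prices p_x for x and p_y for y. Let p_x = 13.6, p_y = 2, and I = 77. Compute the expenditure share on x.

share on x = 0.8718

Leontief preferences: the optimum is at the kink where x/2 = y/2, i.e. y = x.
Budget: p_x·x + p_y·x = I, so (2·p_x + 2·p_y)·x = 2·I.
Demand: x*(p_x,p_y,I) = 2·I/(2·p_x + 2·p_y), y* = 2·I/(2·p_x + 2·p_y).
Here 2·13.6 + 2·2 = 31.2, giving x* = 4.9359 and y* = 4.9359.
Expenditure on x: 13.6·4.9359 = 67.1282; share = 0.8718.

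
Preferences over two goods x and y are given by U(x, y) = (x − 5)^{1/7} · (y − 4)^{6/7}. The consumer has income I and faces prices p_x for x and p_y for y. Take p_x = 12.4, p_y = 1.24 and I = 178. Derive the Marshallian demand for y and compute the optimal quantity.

y* = 80.7558

Let x' = x−5, y' = y−4. MRS = (1/6)·y'/x' = p_x/p_y.
Substituting into the budget: x* = 5 + 1/7·(I − 5·p_x − 4·p_y)/p_x, and y* = 4 + 6/7·(…)/p_y.
Discretionary income = 178 − 5·12.4 − 4·1.24 = 111.04; y* = 4 + 6/7·111.04/1.24 = 80.7558.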